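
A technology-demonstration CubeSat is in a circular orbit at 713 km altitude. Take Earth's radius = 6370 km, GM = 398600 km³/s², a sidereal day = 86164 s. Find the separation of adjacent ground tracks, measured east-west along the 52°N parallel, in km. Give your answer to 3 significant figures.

Semi-major axis a = 6370 + 713 = 7083 km. Period T = 2π√(a³/μ) = 2π√(7083³/398600) = 5932.5 s = 98.87 min.
Node shift per orbit = (5932.5/86164) × 360° = 24.79°.
Equatorial spacing = 24.79 × 111.2 km/° = 2756 km.
At 52° latitude, spacing = 2756 × cos(52°) = 1697 km.

1700 km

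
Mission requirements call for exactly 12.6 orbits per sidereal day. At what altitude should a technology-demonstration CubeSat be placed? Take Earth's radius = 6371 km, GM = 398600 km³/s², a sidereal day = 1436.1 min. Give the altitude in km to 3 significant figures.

1420 km

Required period T = 86166 / 12.6 = 6838.6 s.
From T = 2π√(a³/μ): a = (μ T²/4π²)^(1/3) = (398600 × 6838.6² / 4π²)^(1/3) = 7787 km.
Altitude h = a − R = 7787 − 6371 = 1416 km.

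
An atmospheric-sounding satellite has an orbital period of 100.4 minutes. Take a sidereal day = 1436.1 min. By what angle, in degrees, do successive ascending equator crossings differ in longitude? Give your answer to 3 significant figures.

25.2°

T = 100.4 min = 6024.0 s.
During one orbit Earth rotates (6024.0 / 86166) × 360° = 25.17°.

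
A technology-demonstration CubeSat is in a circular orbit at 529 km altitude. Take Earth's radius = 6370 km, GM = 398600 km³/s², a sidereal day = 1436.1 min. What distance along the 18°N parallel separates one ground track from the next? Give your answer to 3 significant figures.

Semi-major axis a = 6370 + 529 = 6899 km. Period T = 2π√(a³/μ) = 2π√(6899³/398600) = 5702.8 s = 95.05 min.
Node shift per orbit = (5702.8/86166) × 360° = 23.83°.
Equatorial spacing = 23.83 × 111.2 km/° = 2649 km.
At 18° latitude, spacing = 2649 × cos(18°) = 2519 km.

2520 km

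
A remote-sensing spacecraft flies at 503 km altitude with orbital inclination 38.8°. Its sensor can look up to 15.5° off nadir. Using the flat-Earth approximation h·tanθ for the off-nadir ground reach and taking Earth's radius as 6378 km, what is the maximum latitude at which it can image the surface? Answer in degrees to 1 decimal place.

For a prograde orbit the ground track reaches latitude ±i = ±38.8°.
Sensor half-swath on the ground ≈ 503·tan(15.5°) = 139 km = 1.25° of latitude.
Maximum observable latitude ≈ 38.8 + 1.25 = 40.1°.

40.1°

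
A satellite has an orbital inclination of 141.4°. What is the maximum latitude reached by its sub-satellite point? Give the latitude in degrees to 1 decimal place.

Retrograde orbit: the ground track reaches ±(180° − i) = ±(180 − 141.4) = ±38.6°.

38.6°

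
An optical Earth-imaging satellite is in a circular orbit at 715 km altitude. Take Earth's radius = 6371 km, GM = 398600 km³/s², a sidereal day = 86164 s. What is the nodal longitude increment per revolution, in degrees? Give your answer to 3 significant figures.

Semi-major axis a = 6371 + 715 = 7086 km. Period T = 2π√(a³/μ) = 2π√(7086³/398600) = 5936.3 s = 98.94 min.
During one orbit Earth rotates (5936.3 / 86164) × 360° = 24.80°.

24.8°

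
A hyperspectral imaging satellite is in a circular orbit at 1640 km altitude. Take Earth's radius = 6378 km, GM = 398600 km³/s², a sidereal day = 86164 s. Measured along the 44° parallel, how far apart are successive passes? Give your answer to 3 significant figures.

2390 km

Semi-major axis a = 6378 + 1640 = 8018 km. Period T = 2π√(a³/μ) = 2π√(8018³/398600) = 7145.1 s = 119.09 min.
Node shift per orbit = (7145.1/86164) × 360° = 29.85°.
Equatorial spacing = 29.85 × 111.3 km/° = 3323 km.
At 44° latitude, spacing = 3323 × cos(44°) = 2390 km.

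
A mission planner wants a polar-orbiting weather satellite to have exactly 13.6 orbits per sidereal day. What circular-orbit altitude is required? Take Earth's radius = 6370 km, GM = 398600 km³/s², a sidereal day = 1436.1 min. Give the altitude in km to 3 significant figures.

1030 km

Required period T = 86166 / 13.6 = 6335.7 s.
From T = 2π√(a³/μ): a = (μ T²/4π²)^(1/3) = (398600 × 6335.7² / 4π²)^(1/3) = 7400 km.
Altitude h = a − R = 7400 − 6370 = 1030 km.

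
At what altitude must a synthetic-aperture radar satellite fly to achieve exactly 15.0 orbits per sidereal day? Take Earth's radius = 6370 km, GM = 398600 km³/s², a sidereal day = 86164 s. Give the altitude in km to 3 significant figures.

Required period T = 86164 / 15.0 = 5744.3 s.
From T = 2π√(a³/μ): a = (μ T²/4π²)^(1/3) = (398600 × 5744.3² / 4π²)^(1/3) = 6932 km.
Altitude h = a − R = 6932 − 6370 = 562 km.

562 km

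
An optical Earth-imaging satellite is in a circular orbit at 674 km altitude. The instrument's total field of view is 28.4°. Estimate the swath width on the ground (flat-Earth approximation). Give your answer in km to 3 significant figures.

341 km

Half-angle = 28.4°/2 = 14.2°.
Swath width ≈ 2h·tan(θ/2) = 2 × 674 × tan(14.2°) = 341.1 km.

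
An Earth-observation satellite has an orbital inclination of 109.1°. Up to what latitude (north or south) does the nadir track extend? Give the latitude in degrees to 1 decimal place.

Retrograde orbit: the ground track reaches ±(180° − i) = ±(180 − 109.1) = ±70.9°.

70.9°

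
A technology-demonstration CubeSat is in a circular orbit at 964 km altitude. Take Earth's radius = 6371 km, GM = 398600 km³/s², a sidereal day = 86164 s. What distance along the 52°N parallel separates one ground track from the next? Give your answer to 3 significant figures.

1790 km

Semi-major axis a = 6371 + 964 = 7335 km. Period T = 2π√(a³/μ) = 2π√(7335³/398600) = 6251.9 s = 104.20 min.
Node shift per orbit = (6251.9/86164) × 360° = 26.12°.
Equatorial spacing = 26.12 × 111.2 km/° = 2905 km.
At 52° latitude, spacing = 2905 × cos(52°) = 1788 km.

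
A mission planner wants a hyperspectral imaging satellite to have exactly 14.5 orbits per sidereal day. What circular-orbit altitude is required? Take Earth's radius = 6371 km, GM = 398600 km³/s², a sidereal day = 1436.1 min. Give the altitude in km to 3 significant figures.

720 km

Required period T = 86166 / 14.5 = 5942.5 s.
From T = 2π√(a³/μ): a = (μ T²/4π²)^(1/3) = (398600 × 5942.5² / 4π²)^(1/3) = 7091 km.
Altitude h = a − R = 7091 − 6371 = 720 km.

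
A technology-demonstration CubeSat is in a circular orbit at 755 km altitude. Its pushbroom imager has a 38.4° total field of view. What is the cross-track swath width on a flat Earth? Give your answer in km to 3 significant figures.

526 km

Half-angle = 38.4°/2 = 19.2°.
Swath width ≈ 2h·tan(θ/2) = 2 × 755 × tan(19.2°) = 525.8 km.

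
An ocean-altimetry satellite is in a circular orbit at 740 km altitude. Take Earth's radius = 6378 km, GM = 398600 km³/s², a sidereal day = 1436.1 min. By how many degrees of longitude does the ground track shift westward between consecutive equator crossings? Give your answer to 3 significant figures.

25.0°

Semi-major axis a = 6378 + 740 = 7118 km. Period T = 2π√(a³/μ) = 2π√(7118³/398600) = 5976.5 s = 99.61 min.
During one orbit Earth rotates (5976.5 / 86166) × 360° = 24.97°.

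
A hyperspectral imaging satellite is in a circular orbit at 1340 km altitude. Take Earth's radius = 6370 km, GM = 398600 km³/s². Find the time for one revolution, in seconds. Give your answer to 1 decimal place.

6737.4 seconds

Semi-major axis a = 6370 + 1340 = 7710 km. Period T = 2π√(a³/μ) = 2π√(7710³/398600) = 6737.4 s = 112.29 min.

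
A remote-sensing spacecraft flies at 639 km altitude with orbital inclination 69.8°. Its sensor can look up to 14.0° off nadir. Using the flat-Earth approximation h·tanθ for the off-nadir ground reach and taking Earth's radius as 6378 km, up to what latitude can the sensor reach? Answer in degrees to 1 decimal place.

For a prograde orbit the ground track reaches latitude ±i = ±69.8°.
Sensor half-swath on the ground ≈ 639·tan(14.0°) = 159 km = 1.43° of latitude.
Maximum observable latitude ≈ 69.8 + 1.43 = 71.2°.

71.2°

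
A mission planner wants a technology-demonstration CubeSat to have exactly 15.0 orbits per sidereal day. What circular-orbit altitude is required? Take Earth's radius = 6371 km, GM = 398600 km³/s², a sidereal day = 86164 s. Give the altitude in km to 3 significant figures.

561 km

Required period T = 86164 / 15.0 = 5744.3 s.
From T = 2π√(a³/μ): a = (μ T²/4π²)^(1/3) = (398600 × 5744.3² / 4π²)^(1/3) = 6932 km.
Altitude h = a − R = 6932 − 6371 = 561 km.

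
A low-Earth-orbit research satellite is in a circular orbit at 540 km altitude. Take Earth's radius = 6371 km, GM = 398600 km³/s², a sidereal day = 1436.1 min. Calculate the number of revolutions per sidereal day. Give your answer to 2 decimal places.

Semi-major axis a = 6371 + 540 = 6911 km. Period T = 2π√(a³/μ) = 2π√(6911³/398600) = 5717.7 s = 95.30 min.
Orbits per sidereal day = 86166 / 5717.7 = 15.070.

15.07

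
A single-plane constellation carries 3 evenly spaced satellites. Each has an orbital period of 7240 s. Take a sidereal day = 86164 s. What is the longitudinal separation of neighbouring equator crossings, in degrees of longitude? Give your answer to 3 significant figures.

10.1°

Single-satellite node shift = (7240.0/86164) × 360° = 30.25°.
With 3 satellites evenly phased, successive equator crossings are 30.25/3 = 10.083° apart.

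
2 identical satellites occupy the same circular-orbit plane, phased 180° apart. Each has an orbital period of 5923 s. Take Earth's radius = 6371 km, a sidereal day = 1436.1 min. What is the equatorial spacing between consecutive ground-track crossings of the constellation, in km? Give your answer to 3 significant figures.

1380 km

Single-satellite node shift = (5923.0/86166) × 360° = 24.75°.
With 2 satellites evenly phased, successive equator crossings are 24.75/2 = 12.373° apart.
That is 12.373 × 111.2 = 1376 km at the equator.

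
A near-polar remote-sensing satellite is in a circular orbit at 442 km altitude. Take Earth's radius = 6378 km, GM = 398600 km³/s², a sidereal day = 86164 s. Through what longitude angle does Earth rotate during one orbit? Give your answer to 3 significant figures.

23.4°

Semi-major axis a = 6378 + 442 = 6820 km. Period T = 2π√(a³/μ) = 2π√(6820³/398600) = 5605.2 s = 93.42 min.
During one orbit Earth rotates (5605.2 / 86164) × 360° = 23.42°.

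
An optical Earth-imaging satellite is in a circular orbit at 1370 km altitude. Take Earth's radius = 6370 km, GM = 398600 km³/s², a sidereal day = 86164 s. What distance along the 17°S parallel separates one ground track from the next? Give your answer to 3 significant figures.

3010 km

Semi-major axis a = 6370 + 1370 = 7740 km. Period T = 2π√(a³/μ) = 2π√(7740³/398600) = 6776.8 s = 112.95 min.
Node shift per orbit = (6776.8/86164) × 360° = 28.31°.
Equatorial spacing = 28.31 × 111.2 km/° = 3148 km.
At 17° latitude, spacing = 3148 × cos(17°) = 3010 km.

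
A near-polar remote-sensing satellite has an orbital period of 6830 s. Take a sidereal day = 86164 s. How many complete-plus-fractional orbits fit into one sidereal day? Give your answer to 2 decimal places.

12.62

Orbits per sidereal day = 86164 / 6830.0 = 12.616.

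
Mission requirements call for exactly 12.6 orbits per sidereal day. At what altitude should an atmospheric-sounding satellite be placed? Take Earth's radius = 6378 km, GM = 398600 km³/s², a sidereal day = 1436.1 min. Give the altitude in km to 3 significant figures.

1410 km

Required period T = 86166 / 12.6 = 6838.6 s.
From T = 2π√(a³/μ): a = (μ T²/4π²)^(1/3) = (398600 × 6838.6² / 4π²)^(1/3) = 7787 km.
Altitude h = a − R = 7787 − 6378 = 1409 km.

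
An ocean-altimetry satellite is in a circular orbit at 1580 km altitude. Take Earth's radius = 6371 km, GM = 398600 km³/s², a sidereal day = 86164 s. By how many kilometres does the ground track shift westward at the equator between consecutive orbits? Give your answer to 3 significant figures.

3280 km

Semi-major axis a = 6371 + 1580 = 7951 km. Period T = 2π√(a³/μ) = 2π√(7951³/398600) = 7055.8 s = 117.60 min.
During one orbit Earth rotates (7055.8 / 86164) × 360° = 29.48°.
At the equator that is 29.48° × (2π·6371/360) km/° = 29.48 × 111.2 = 3278 km.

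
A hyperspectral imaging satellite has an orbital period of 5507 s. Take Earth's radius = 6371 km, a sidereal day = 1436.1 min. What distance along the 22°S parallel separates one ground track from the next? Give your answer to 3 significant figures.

Node shift per orbit = (5507.0/86166) × 360° = 23.01°.
Equatorial spacing = 23.01 × 111.2 km/° = 2558 km.
At 22° latitude, spacing = 2558 × cos(22°) = 2372 km.

2370 km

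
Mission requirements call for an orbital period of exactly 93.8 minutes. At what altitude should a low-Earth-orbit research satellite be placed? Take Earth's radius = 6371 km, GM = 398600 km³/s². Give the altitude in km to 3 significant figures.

468 km

T = 93.8 min = 5628.0 s.
From T = 2π√(a³/μ): a = (μ T²/4π²)^(1/3) = (398600 × 5628.0² / 4π²)^(1/3) = 6839 km.
Altitude h = a − R = 6839 − 6371 = 468 km.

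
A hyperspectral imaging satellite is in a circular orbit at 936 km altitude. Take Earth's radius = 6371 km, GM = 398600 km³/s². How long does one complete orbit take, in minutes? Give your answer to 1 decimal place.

Semi-major axis a = 6371 + 936 = 7307 km. Period T = 2π√(a³/μ) = 2π√(7307³/398600) = 6216.1 s = 103.60 min.

103.6 min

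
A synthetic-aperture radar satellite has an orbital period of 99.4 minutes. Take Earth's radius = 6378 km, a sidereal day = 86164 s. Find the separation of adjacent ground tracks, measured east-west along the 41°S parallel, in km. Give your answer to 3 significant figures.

T = 99.4 min = 5964.0 s.
Node shift per orbit = (5964.0/86164) × 360° = 24.92°.
Equatorial spacing = 24.92 × 111.3 km/° = 2774 km.
At 41° latitude, spacing = 2774 × cos(41°) = 2093 km.

2090 km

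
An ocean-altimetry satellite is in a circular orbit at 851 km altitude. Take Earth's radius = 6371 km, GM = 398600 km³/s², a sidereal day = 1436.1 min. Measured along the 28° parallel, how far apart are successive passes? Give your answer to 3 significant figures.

Semi-major axis a = 6371 + 851 = 7222 km. Period T = 2π√(a³/μ) = 2π√(7222³/398600) = 6108.0 s = 101.80 min.
Node shift per orbit = (6108.0/86166) × 360° = 25.52°.
Equatorial spacing = 25.52 × 111.2 km/° = 2838 km.
At 28° latitude, spacing = 2838 × cos(28°) = 2505 km.

2510 km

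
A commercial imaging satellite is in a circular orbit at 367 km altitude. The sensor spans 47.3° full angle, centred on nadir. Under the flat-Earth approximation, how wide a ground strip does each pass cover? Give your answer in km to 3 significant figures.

321 km

Half-angle = 47.3°/2 = 23.65°.
Swath width ≈ 2h·tan(θ/2) = 2 × 367 × tan(23.65°) = 321.4 km.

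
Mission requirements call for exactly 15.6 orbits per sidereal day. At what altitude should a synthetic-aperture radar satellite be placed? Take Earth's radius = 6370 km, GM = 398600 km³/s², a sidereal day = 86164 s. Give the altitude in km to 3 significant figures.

Required period T = 86164 / 15.6 = 5523.3 s.
From T = 2π√(a³/μ): a = (μ T²/4π²)^(1/3) = (398600 × 5523.3² / 4π²)^(1/3) = 6753 km.
Altitude h = a − R = 6753 − 6370 = 383 km.

383 km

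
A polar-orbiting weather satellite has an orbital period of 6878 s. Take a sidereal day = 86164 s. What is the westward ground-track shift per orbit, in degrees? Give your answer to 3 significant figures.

28.7°

During one orbit Earth rotates (6878.0 / 86164) × 360° = 28.74°.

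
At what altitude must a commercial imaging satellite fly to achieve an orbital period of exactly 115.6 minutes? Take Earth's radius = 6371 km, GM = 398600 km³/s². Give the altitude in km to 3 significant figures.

T = 115.6 min = 6936.0 s.
From T = 2π√(a³/μ): a = (μ T²/4π²)^(1/3) = (398600 × 6936.0² / 4π²)^(1/3) = 7861 km.
Altitude h = a − R = 7861 − 6371 = 1490 km.

1490 km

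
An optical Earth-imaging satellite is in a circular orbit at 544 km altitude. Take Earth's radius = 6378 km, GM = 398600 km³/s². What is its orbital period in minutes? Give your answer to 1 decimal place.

Semi-major axis a = 6378 + 544 = 6922 km. Period T = 2π√(a³/μ) = 2π√(6922³/398600) = 5731.4 s = 95.52 min.

95.5 min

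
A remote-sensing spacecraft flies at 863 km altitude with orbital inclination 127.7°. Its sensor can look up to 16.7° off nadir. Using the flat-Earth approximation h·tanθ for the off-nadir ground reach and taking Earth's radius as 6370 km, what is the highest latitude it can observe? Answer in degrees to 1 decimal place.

Retrograde orbit: the ground track reaches ±(180° − i) = ±(180 − 127.7) = ±52.3°.
Sensor half-swath on the ground ≈ 863·tan(16.7°) = 259 km = 2.33° of latitude.
Maximum observable latitude ≈ 52.3 + 2.33 = 54.6°.

54.6°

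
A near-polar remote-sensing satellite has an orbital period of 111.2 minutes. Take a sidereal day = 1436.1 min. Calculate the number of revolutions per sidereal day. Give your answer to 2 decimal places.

T = 111.2 min = 6672.0 s.
Orbits per sidereal day = 86166 / 6672.0 = 12.915.

12.91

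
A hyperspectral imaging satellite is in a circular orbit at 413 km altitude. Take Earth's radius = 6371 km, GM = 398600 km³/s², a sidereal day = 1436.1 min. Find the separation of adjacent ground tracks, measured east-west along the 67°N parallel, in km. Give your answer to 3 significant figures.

Semi-major axis a = 6371 + 413 = 6784 km. Period T = 2π√(a³/μ) = 2π√(6784³/398600) = 5560.8 s = 92.68 min.
Node shift per orbit = (5560.8/86166) × 360° = 23.23°.
Equatorial spacing = 23.23 × 111.2 km/° = 2583 km.
At 67° latitude, spacing = 2583 × cos(67°) = 1009 km.

1010 km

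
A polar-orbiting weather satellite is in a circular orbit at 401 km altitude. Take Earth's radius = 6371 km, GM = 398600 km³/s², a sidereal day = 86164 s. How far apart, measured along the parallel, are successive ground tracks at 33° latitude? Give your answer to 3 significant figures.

2160 km

Semi-major axis a = 6371 + 401 = 6772 km. Period T = 2π√(a³/μ) = 2π√(6772³/398600) = 5546.1 s = 92.43 min.
Node shift per orbit = (5546.1/86164) × 360° = 23.17°.
Equatorial spacing = 23.17 × 111.2 km/° = 2577 km.
At 33° latitude, spacing = 2577 × cos(33°) = 2161 km.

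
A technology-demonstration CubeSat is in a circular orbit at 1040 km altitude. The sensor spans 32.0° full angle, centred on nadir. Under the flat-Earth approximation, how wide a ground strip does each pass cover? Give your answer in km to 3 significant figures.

Half-angle = 32.0°/2 = 16°.
Swath width ≈ 2h·tan(θ/2) = 2 × 1040 × tan(16°) = 596.4 km.

596 km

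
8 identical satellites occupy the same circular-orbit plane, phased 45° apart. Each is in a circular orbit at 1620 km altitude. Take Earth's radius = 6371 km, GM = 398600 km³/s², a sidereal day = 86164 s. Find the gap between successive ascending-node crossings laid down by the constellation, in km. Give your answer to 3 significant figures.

413 km

Semi-major axis a = 6371 + 1620 = 7991 km. Period T = 2π√(a³/μ) = 2π√(7991³/398600) = 7109.1 s = 118.48 min.
Single-satellite node shift = (7109.1/86164) × 360° = 29.70°.
With 8 satellites evenly phased, successive equator crossings are 29.70/8 = 3.713° apart.
That is 3.713 × 111.2 = 413 km at the equator.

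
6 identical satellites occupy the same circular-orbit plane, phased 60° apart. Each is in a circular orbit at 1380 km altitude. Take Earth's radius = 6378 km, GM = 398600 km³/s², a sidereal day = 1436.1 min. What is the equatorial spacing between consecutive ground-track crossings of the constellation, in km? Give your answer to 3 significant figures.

Semi-major axis a = 6378 + 1380 = 7758 km. Period T = 2π√(a³/μ) = 2π√(7758³/398600) = 6800.4 s = 113.34 min.
Single-satellite node shift = (6800.4/86166) × 360° = 28.41°.
With 6 satellites evenly phased, successive equator crossings are 28.41/6 = 4.735° apart.
That is 4.735 × 111.3 = 527 km at the equator.

527 km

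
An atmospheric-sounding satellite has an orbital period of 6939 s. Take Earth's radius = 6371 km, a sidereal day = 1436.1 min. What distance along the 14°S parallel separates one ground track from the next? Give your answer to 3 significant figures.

3130 km

Node shift per orbit = (6939.0/86166) × 360° = 28.99°.
Equatorial spacing = 28.99 × 111.2 km/° = 3224 km.
At 14° latitude, spacing = 3224 × cos(14°) = 3128 km.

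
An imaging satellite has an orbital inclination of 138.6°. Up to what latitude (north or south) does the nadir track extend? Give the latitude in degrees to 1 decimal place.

Retrograde orbit: the ground track reaches ±(180° − i) = ±(180 − 138.6) = ±41.4°.

41.4°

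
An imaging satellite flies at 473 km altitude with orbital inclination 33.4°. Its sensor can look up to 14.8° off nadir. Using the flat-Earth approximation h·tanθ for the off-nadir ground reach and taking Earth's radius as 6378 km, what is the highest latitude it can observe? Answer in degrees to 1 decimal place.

For a prograde orbit the ground track reaches latitude ±i = ±33.4°.
Sensor half-swath on the ground ≈ 473·tan(14.8°) = 125 km = 1.12° of latitude.
Maximum observable latitude ≈ 33.4 + 1.12 = 34.5°.

34.5°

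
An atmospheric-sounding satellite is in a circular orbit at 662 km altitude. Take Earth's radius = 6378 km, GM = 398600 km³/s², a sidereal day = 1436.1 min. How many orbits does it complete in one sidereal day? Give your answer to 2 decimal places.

Semi-major axis a = 6378 + 662 = 7040 km. Period T = 2π√(a³/μ) = 2π√(7040³/398600) = 5878.5 s = 97.98 min.
Orbits per sidereal day = 86166 / 5878.5 = 14.658.

14.66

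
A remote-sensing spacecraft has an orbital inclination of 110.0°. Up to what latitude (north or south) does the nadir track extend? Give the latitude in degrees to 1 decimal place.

Retrograde orbit: the ground track reaches ±(180° − i) = ±(180 − 110.0) = ±70.0°.

70.0°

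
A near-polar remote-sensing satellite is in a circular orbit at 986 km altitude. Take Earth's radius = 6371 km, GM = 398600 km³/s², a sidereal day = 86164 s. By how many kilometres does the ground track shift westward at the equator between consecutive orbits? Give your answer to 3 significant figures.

2920 km

Semi-major axis a = 6371 + 986 = 7357 km. Period T = 2π√(a³/μ) = 2π√(7357³/398600) = 6280.0 s = 104.67 min.
During one orbit Earth rotates (6280.0 / 86164) × 360° = 26.24°.
At the equator that is 26.24° × (2π·6371/360) km/° = 26.24 × 111.2 = 2918 km.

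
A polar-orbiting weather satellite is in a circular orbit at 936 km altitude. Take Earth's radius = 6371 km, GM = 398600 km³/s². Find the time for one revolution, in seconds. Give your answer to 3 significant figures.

Semi-major axis a = 6371 + 936 = 7307 km. Period T = 2π√(a³/μ) = 2π√(7307³/398600) = 6216.1 s = 103.60 min.

6220 seconds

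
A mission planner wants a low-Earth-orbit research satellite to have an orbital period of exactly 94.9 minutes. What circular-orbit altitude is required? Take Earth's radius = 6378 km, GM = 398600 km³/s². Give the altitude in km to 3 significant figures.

514 km

T = 94.9 min = 5694.0 s.
From T = 2π√(a³/μ): a = (μ T²/4π²)^(1/3) = (398600 × 5694.0² / 4π²)^(1/3) = 6892 km.
Altitude h = a − R = 6892 − 6378 = 514 km.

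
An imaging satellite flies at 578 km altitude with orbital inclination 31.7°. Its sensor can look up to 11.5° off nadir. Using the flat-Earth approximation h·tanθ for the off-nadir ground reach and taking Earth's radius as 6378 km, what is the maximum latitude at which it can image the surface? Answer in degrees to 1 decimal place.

For a prograde orbit the ground track reaches latitude ±i = ±31.7°.
Sensor half-swath on the ground ≈ 578·tan(11.5°) = 118 km = 1.06° of latitude.
Maximum observable latitude ≈ 31.7 + 1.06 = 32.8°.

32.8°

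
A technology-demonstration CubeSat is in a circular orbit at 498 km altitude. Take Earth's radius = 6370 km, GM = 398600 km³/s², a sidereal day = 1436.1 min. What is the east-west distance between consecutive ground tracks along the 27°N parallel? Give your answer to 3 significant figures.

2340 km

Semi-major axis a = 6370 + 498 = 6868 km. Period T = 2π√(a³/μ) = 2π√(6868³/398600) = 5664.4 s = 94.41 min.
Node shift per orbit = (5664.4/86166) × 360° = 23.67°.
Equatorial spacing = 23.67 × 111.2 km/° = 2631 km.
At 27° latitude, spacing = 2631 × cos(27°) = 2344 km.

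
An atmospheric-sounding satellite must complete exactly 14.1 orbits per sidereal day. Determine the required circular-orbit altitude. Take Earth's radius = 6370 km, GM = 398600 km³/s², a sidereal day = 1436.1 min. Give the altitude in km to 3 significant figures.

854 km

Required period T = 86166 / 14.1 = 6111.1 s.
From T = 2π√(a³/μ): a = (μ T²/4π²)^(1/3) = (398600 × 6111.1² / 4π²)^(1/3) = 7224 km.
Altitude h = a − R = 7224 − 6370 = 854 km.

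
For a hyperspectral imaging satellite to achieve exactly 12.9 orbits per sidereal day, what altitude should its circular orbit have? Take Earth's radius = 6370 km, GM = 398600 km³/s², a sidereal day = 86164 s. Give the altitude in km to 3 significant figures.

Required period T = 86164 / 12.9 = 6679.4 s.
From T = 2π√(a³/μ): a = (μ T²/4π²)^(1/3) = (398600 × 6679.4² / 4π²)^(1/3) = 7666 km.
Altitude h = a − R = 7666 − 6370 = 1296 km.

1300 km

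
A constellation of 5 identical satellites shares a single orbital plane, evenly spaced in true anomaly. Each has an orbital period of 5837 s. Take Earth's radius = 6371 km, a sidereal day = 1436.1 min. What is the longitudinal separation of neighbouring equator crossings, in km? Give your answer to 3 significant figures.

542 km

Single-satellite node shift = (5837.0/86166) × 360° = 24.39°.
With 5 satellites evenly phased, successive equator crossings are 24.39/5 = 4.877° apart.
That is 4.877 × 111.2 = 542 km at the equator.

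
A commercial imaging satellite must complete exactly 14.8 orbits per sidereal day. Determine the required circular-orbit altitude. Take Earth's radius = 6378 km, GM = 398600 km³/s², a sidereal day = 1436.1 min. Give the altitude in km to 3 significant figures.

617 km

Required period T = 86166 / 14.8 = 5822.0 s.
From T = 2π√(a³/μ): a = (μ T²/4π²)^(1/3) = (398600 × 5822.0² / 4π²)^(1/3) = 6995 km.
Altitude h = a − R = 6995 − 6378 = 617 km.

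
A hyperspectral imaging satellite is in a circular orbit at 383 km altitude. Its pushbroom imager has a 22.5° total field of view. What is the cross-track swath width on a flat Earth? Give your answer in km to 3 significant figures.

Half-angle = 22.5°/2 = 11.25°.
Swath width ≈ 2h·tan(θ/2) = 2 × 383 × tan(11.25°) = 152.4 km.

152 km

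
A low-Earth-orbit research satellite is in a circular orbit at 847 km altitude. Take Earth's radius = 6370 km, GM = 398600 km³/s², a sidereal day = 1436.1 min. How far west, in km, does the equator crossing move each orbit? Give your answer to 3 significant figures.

2830 km

Semi-major axis a = 6370 + 847 = 7217 km. Period T = 2π√(a³/μ) = 2π√(7217³/398600) = 6101.6 s = 101.69 min.
During one orbit Earth rotates (6101.6 / 86166) × 360° = 25.49°.
At the equator that is 25.49° × (2π·6370/360) km/° = 25.49 × 111.2 = 2834 km.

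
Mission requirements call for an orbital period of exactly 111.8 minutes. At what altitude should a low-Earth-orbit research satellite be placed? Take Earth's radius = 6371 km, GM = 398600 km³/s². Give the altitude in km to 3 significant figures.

T = 111.8 min = 6708.0 s.
From T = 2π√(a³/μ): a = (μ T²/4π²)^(1/3) = (398600 × 6708.0² / 4π²)^(1/3) = 7688 km.
Altitude h = a − R = 7688 − 6371 = 1317 km.

1320 km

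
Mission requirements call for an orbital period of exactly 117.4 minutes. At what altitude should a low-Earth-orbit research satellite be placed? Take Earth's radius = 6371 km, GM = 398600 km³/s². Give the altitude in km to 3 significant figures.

T = 117.4 min = 7044.0 s.
From T = 2π√(a³/μ): a = (μ T²/4π²)^(1/3) = (398600 × 7044.0² / 4π²)^(1/3) = 7942 km.
Altitude h = a − R = 7942 − 6371 = 1571 km.

1570 km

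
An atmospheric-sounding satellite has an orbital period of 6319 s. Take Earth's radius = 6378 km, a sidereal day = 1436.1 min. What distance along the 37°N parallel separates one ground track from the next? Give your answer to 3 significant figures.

2350 km

Node shift per orbit = (6319.0/86166) × 360° = 26.40°.
Equatorial spacing = 26.40 × 111.3 km/° = 2939 km.
At 37° latitude, spacing = 2939 × cos(37°) = 2347 km.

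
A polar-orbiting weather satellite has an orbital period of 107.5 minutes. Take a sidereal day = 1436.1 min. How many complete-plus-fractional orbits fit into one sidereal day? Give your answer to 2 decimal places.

13.36

T = 107.5 min = 6450.0 s.
Orbits per sidereal day = 86166 / 6450.0 = 13.359.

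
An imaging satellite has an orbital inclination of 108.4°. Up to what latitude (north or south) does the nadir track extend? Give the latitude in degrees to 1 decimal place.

Retrograde orbit: the ground track reaches ±(180° − i) = ±(180 − 108.4) = ±71.6°.

71.6°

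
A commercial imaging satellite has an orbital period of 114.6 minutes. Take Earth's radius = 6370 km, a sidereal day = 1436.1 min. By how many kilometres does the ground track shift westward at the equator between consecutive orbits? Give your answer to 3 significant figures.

T = 114.6 min = 6876.0 s.
During one orbit Earth rotates (6876.0 / 86166) × 360° = 28.73°.
At the equator that is 28.73° × (2π·6370/360) km/° = 28.73 × 111.2 = 3194 km.

3190 km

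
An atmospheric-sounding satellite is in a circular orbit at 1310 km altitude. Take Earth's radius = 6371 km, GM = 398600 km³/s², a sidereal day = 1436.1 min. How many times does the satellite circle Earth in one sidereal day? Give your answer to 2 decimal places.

12.86

Semi-major axis a = 6371 + 1310 = 7681 km. Period T = 2π√(a³/μ) = 2π√(7681³/398600) = 6699.4 s = 111.66 min.
Orbits per sidereal day = 86166 / 6699.4 = 12.862.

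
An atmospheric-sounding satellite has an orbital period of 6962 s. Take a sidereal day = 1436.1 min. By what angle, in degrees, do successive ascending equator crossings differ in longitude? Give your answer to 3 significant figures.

29.1°

During one orbit Earth rotates (6962.0 / 86166) × 360° = 29.09°.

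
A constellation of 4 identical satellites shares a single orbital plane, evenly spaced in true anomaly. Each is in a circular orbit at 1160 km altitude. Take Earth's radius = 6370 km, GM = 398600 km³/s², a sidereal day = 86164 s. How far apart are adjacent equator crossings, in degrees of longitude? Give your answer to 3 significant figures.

Semi-major axis a = 6370 + 1160 = 7530 km. Period T = 2π√(a³/μ) = 2π√(7530³/398600) = 6502.8 s = 108.38 min.
Single-satellite node shift = (6502.8/86164) × 360° = 27.17°.
With 4 satellites evenly phased, successive equator crossings are 27.17/4 = 6.792° apart.

6.79°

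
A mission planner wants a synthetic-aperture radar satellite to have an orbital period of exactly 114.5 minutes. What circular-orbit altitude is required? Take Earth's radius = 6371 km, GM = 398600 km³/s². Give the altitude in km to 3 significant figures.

1440 km

T = 114.5 min = 6870.0 s.
From T = 2π√(a³/μ): a = (μ T²/4π²)^(1/3) = (398600 × 6870.0² / 4π²)^(1/3) = 7811 km.
Altitude h = a − R = 7811 − 6371 = 1440 km.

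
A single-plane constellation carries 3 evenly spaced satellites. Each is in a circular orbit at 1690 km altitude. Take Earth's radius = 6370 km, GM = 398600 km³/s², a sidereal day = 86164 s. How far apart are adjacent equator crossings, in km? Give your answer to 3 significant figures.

1120 km

Semi-major axis a = 6370 + 1690 = 8060 km. Period T = 2π√(a³/μ) = 2π√(8060³/398600) = 7201.3 s = 120.02 min.
Single-satellite node shift = (7201.3/86164) × 360° = 30.09°.
With 3 satellites evenly phased, successive equator crossings are 30.09/3 = 10.029° apart.
That is 10.029 × 111.2 = 1115 km at the equator.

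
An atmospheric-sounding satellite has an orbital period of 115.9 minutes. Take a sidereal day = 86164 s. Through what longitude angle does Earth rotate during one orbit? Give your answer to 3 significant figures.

29.1°

T = 115.9 min = 6954.0 s.
During one orbit Earth rotates (6954.0 / 86164) × 360° = 29.05°.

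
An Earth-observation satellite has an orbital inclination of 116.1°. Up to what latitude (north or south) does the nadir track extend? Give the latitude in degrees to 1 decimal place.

Retrograde orbit: the ground track reaches ±(180° − i) = ±(180 − 116.1) = ±63.9°.

63.9°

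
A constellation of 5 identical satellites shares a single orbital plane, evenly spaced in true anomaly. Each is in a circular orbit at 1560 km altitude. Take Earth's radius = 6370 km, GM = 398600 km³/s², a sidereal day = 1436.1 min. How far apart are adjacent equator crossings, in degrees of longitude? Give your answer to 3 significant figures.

Semi-major axis a = 6370 + 1560 = 7930 km. Period T = 2π√(a³/μ) = 2π√(7930³/398600) = 7027.8 s = 117.13 min.
Single-satellite node shift = (7027.8/86166) × 360° = 29.36°.
With 5 satellites evenly phased, successive equator crossings are 29.36/5 = 5.872° apart.

5.87°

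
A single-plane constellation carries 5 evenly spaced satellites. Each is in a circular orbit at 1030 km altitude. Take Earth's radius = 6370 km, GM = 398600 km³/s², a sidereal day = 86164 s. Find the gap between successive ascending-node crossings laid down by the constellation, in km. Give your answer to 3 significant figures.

Semi-major axis a = 6370 + 1030 = 7400 km. Period T = 2π√(a³/μ) = 2π√(7400³/398600) = 6335.2 s = 105.59 min.
Single-satellite node shift = (6335.2/86164) × 360° = 26.47°.
With 5 satellites evenly phased, successive equator crossings are 26.47/5 = 5.294° apart.
That is 5.294 × 111.2 = 589 km at the equator.

589 km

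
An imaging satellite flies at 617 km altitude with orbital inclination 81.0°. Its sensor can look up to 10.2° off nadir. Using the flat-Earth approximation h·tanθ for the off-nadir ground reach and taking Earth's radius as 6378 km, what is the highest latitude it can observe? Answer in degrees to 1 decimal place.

For a prograde orbit the ground track reaches latitude ±i = ±81.0°.
Sensor half-swath on the ground ≈ 617·tan(10.2°) = 111 km = 1.00° of latitude.
Maximum observable latitude ≈ 81.0 + 1.00 = 82.0°.

82.0°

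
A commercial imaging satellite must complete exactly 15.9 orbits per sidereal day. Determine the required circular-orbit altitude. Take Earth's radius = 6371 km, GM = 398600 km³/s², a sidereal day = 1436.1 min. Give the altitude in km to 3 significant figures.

297 km

Required period T = 86166 / 15.9 = 5419.2 s.
From T = 2π√(a³/μ): a = (μ T²/4π²)^(1/3) = (398600 × 5419.2² / 4π²)^(1/3) = 6668 km.
Altitude h = a − R = 6668 − 6371 = 297 km.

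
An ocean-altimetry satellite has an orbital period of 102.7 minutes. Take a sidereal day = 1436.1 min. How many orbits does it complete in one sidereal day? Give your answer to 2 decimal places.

13.98

T = 102.7 min = 6162.0 s.
Orbits per sidereal day = 86166 / 6162.0 = 13.983.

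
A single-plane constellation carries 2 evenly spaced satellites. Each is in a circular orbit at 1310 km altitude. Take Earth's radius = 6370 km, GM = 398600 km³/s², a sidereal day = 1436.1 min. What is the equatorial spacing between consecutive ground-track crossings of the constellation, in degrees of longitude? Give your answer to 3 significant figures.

14.0°

Semi-major axis a = 6370 + 1310 = 7680 km. Period T = 2π√(a³/μ) = 2π√(7680³/398600) = 6698.1 s = 111.64 min.
Single-satellite node shift = (6698.1/86166) × 360° = 27.98°.
With 2 satellites evenly phased, successive equator crossings are 27.98/2 = 13.992° apart.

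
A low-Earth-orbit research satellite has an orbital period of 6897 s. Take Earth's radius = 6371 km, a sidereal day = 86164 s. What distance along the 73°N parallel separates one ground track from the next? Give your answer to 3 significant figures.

Node shift per orbit = (6897.0/86164) × 360° = 28.82°.
Equatorial spacing = 28.82 × 111.2 km/° = 3204 km.
At 73° latitude, spacing = 3204 × cos(73°) = 937 km.

937 km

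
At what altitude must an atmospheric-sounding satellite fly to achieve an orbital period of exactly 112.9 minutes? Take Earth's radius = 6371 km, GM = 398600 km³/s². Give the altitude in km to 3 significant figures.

1370 km

T = 112.9 min = 6774.0 s.
From T = 2π√(a³/μ): a = (μ T²/4π²)^(1/3) = (398600 × 6774.0² / 4π²)^(1/3) = 7738 km.
Altitude h = a − R = 7738 − 6371 = 1367 km.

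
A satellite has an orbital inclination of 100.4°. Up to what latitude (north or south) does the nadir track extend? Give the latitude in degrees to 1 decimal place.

79.6°

Retrograde orbit: the ground track reaches ±(180° − i) = ±(180 − 100.4) = ±79.6°.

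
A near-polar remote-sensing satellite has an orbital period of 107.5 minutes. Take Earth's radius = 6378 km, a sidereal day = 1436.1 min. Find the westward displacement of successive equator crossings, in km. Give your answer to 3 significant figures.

3000 km

T = 107.5 min = 6450.0 s.
During one orbit Earth rotates (6450.0 / 86166) × 360° = 26.95°.
At the equator that is 26.95° × (2π·6378/360) km/° = 26.95 × 111.3 = 3000 km.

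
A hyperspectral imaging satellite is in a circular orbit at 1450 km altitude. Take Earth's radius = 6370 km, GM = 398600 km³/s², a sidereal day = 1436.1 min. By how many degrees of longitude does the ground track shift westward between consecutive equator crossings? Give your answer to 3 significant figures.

28.8°

Semi-major axis a = 6370 + 1450 = 7820 km. Period T = 2π√(a³/μ) = 2π√(7820³/398600) = 6882.1 s = 114.70 min.
During one orbit Earth rotates (6882.1 / 86166) × 360° = 28.75°.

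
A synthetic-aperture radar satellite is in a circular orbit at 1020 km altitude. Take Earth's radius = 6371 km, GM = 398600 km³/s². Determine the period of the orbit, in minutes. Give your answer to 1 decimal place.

Semi-major axis a = 6371 + 1020 = 7391 km. Period T = 2π√(a³/μ) = 2π√(7391³/398600) = 6323.6 s = 105.39 min.

105.4 min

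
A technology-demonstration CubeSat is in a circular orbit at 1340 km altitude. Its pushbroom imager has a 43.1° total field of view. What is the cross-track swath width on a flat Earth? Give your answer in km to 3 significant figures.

1060 km

Half-angle = 43.1°/2 = 21.55°.
Swath width ≈ 2h·tan(θ/2) = 2 × 1340 × tan(21.55°) = 1058.4 km.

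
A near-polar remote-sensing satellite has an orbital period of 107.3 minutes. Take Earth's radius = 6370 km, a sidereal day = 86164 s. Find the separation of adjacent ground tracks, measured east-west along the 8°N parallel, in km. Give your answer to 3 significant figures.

2960 km

T = 107.3 min = 6438.0 s.
Node shift per orbit = (6438.0/86164) × 360° = 26.90°.
Equatorial spacing = 26.90 × 111.2 km/° = 2991 km.
At 8° latitude, spacing = 2991 × cos(8°) = 2961 km.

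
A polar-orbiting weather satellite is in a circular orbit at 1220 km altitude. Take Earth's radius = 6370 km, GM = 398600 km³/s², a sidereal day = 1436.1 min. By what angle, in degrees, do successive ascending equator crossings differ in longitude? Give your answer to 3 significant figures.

27.5°

Semi-major axis a = 6370 + 1220 = 7590 km. Period T = 2π√(a³/μ) = 2π√(7590³/398600) = 6580.7 s = 109.68 min.
During one orbit Earth rotates (6580.7 / 86166) × 360° = 27.49°.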